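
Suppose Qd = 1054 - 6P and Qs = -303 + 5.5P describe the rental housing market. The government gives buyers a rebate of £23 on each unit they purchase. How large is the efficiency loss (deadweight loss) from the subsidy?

Pre-subsidy: 1054 - 6P = -303 + 5.5P gives P* = 118, Q* = 346.
With the rebate, buyers effectively pay Pb = Ps − 23, where Ps is the price sellers receive.
Demand in terms of Ps becomes Qd = 1054 − 6(Ps − 23) = 1192 - 6Ps. Setting this equal to supply: 1192 - 6Ps = -303 + 5.5Ps, so Ps = 130.
Buyers pay Pb = 130 − 23 = 107; Q' = -303 + 5.5·130 = 412.
The subsidy expands output by 412 − 346 = 66 past the efficient level; on those units the gap between marginal cost and willingness to pay runs from 0 up to 23.
DWL = ½ × 23 × 66 = 759.

Deadweight loss = £759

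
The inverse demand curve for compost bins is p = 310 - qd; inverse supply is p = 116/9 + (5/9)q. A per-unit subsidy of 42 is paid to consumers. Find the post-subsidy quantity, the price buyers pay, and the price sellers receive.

Pre-subsidy: 310 - q = 116/9 + (5/9)q gives q* = 191 and p* = 119.
With the rebate, buyers effectively pay pb = ps − 42, where ps is the price sellers receive.
On the curves, pb = 310 - q and ps = 116/9 + (5/9)q; the wedge ps − pb = 42 gives 116/9 + (5/9)q − (310 - q) = 42, so q' = 218.
Then pb = 310 − 1·218 = 92 and ps = 116/9 + (5/9)·218 = 134.

q' = 218; buyers pay 92; sellers receive 134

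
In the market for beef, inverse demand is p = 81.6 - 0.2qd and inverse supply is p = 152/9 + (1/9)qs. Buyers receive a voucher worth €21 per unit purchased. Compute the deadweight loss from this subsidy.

Pre-subsidy: 81.6 - 0.2q = 152/9 + (1/9)q gives q* = 208 and p* = 40.
With the rebate, buyers effectively pay pb = ps − 21, where ps is the price sellers receive.
On the curves, pb = 81.6 - 0.2q and ps = 152/9 + (1/9)q; the wedge ps − pb = 21 gives 152/9 + (1/9)q − (81.6 - 0.2q) = 21, so q' = 275.5.
Then pb = 81.6 − 0.2·275.5 = 26.5 and ps = 152/9 + (1/9)·275.5 = 47.5.
The subsidy expands output by 275.5 − 208 = 67.5 past the efficient level; on those units the gap between marginal cost and willingness to pay runs from 0 up to 21.
DWL = ½ × 21 × 67.5 = 708.75.

Deadweight loss = €708.75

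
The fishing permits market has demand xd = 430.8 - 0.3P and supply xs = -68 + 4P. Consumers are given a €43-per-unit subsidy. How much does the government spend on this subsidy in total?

Pre-subsidy: 430.8 - 0.3P = -68 + 4P gives P* = 116, x* = 396.
With the rebate, buyers effectively pay Pb = Ps − 43, where Ps is the price sellers receive.
Demand in terms of Ps becomes xd = 430.8 − 0.3(Ps − 43) = 443.7 - 0.3Ps. Setting this equal to supply: 443.7 - 0.3Ps = -68 + 4Ps, so Ps = 119.
Buyers pay Pb = 119 − 43 = 76; x' = -68 + 4·119 = 408.
Government outlay = subsidy × quantity = 43 × 408 = 17544.

Government cost = €17544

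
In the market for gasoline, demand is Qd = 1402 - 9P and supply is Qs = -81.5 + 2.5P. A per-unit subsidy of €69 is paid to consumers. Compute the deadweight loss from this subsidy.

Deadweight loss = €4657.5

Pre-subsidy: 1402 - 9P = -81.5 + 2.5P gives P* = 129, Q* = 241.
With the rebate, buyers effectively pay Pb = Ps − 69, where Ps is the price sellers receive.
Demand in terms of Ps becomes Qd = 1402 − 9(Ps − 69) = 2023 - 9Ps. Setting this equal to supply: 2023 - 9Ps = -81.5 + 2.5Ps, so Ps = 183.
Buyers pay Pb = 183 − 69 = 114; Q' = -81.5 + 2.5·183 = 376.
The subsidy expands output by 376 − 241 = 135 past the efficient level; on those units the gap between marginal cost and willingness to pay runs from 0 up to 69.
DWL = ½ × 69 × 135 = 4657.5.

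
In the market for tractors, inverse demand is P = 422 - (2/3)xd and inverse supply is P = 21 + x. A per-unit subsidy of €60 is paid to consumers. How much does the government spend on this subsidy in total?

Government cost = €16596

Pre-subsidy: 422 - (2/3)x = 21 + x gives x* = 240.6 and P* = 261.6.
With the rebate, buyers effectively pay Pb = Ps − 60, where Ps is the price sellers receive.
On the curves, Pb = 422 - (2/3)x and Ps = 21 + x; the wedge Ps − Pb = 60 gives 21 + x − (422 - (2/3)x) = 60, so x' = 276.6.
Then Pb = 422 − (2/3)·276.6 = 237.6 and Ps = 21 + 1·276.6 = 297.6.
Government outlay = subsidy × quantity = 60 × 276.6 = 16596.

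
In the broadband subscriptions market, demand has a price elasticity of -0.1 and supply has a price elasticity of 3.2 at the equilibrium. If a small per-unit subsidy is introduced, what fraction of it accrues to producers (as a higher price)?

Producer share = 1/33

For a small subsidy around the equilibrium, the benefit split depends on the relative slopes, which at a point are proportional to the elasticities.
Buyer share = εs/(εs + |εd|) = 3.2/(3.2 + 0.1) = 32/33; seller share = |εd|/(εs + |εd|) = 1/33.
So producers capture 1/33 of the subsidy.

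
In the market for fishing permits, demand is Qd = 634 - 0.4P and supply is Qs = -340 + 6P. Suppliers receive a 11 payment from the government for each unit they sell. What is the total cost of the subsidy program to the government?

Government cost = 6349.75

Pre-subsidy: 634 - 0.4P = -340 + 6P gives P* = 152.1875, Q* = 573.125.
With the subsidy, sellers receive Ps = Pb + 11 for each unit, where Pb is the price buyers pay.
Supply in terms of Pb becomes Qs = -340 + 6(Pb + 11) = -274 + 6Pb. Setting this equal to demand: 634 - 0.4Pb = -274 + 6Pb, so Pb = 141.875.
Sellers receive Ps = 141.875 + 11 = 152.875; Q' = 634 − 0.4·141.875 = 577.25.
Government outlay = subsidy × quantity = 11 × 577.25 = 6349.75.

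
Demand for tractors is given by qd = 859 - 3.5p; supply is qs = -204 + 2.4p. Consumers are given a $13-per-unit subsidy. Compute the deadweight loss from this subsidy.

Deadweight loss = 7098/59

Pre-subsidy: 859 - 3.5p = -204 + 2.4p gives p* = 10630/59, q* = 13476/59.
With the rebate, buyers effectively pay pb = ps − 13, where ps is the price sellers receive.
Demand in terms of ps becomes qd = 859 − 3.5(ps − 13) = 904.5 - 3.5ps. Setting this equal to supply: 904.5 - 3.5ps = -204 + 2.4ps, so ps = 11085/59.
Buyers pay pb = 11085/59 − 13 = 10318/59; q' = -204 + 2.4·(11085/59) = 14568/59.
The subsidy expands output by 14568/59 − 13476/59 = 1092/59 past the efficient level; on those units the gap between marginal cost and willingness to pay runs from 0 up to 13.
DWL = ½ × 13 × 1092/59 = 7098/59.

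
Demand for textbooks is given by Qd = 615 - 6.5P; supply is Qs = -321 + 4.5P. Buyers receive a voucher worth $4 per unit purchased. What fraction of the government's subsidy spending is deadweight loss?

DWL / government spending = 39/532

Pre-subsidy: 615 - 6.5P = -321 + 4.5P gives P* = 936/11, Q* = 681/11.
With the rebate, buyers effectively pay Pb = Ps − 4, where Ps is the price sellers receive.
Demand in terms of Ps becomes Qd = 615 − 6.5(Ps − 4) = 641 - 6.5Ps. Setting this equal to supply: 641 - 6.5Ps = -321 + 4.5Ps, so Ps = 962/11.
Buyers pay Pb = 962/11 − 4 = 918/11; Q' = -321 + 4.5·(962/11) = 798/11.
ΔCS = ½(681/11 + 798/11)(936/11 − 918/11) = 13311/121; ΔPS = ½(681/11 + 798/11)(962/11 − 936/11) = 19227/121.
Government spending = 4 × 798/11 = 3192/11.
DWL = ½ × 4 × (798/11 − 681/11) = 234/11; fraction = (234/11) / (3192/11) = 39/532.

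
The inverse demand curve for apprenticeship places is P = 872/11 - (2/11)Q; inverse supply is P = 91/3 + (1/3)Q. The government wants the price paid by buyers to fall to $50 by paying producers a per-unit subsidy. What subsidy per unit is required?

Required subsidy s = $34 per unit

At a buyer price of 50, quantity demanded is 436 − 5.5·50 = 161.
Sellers supply 161 only when they receive Ps = 91/3 + (1/3)·161 = 84.
s = Ps − Pb = 84 − 50 = 34.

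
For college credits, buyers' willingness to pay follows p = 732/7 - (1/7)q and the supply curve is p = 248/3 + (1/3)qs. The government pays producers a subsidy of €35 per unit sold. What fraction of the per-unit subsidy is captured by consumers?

Pre-subsidy: 732/7 - (1/7)q = 248/3 + (1/3)q gives q* = 46 and p* = 98.
With the subsidy, sellers receive ps = pb + 35 for each unit, where pb is the price buyers pay.
On the curves, pb = 732/7 - (1/7)q and ps = 248/3 + (1/3)q; the wedge ps − pb = 35 gives 248/3 + (1/3)q − (732/7 - (1/7)q) = 35, so q' = 119.5.
Then pb = 732/7 − (1/7)·119.5 = 87.5 and ps = 248/3 + (1/3)·119.5 = 122.5.
Buyers' price falls by p* − pb = 98 − 87.5 = 10.5; sellers' price rises by ps − p* = 122.5 − 98 = 24.5.
So consumers capture 10.5/35 = 0.3 of each unit of subsidy.

Consumer share = 0.3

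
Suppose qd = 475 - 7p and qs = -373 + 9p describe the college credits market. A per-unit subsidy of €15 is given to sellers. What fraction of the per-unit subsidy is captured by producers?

Pre-subsidy: 475 - 7p = -373 + 9p gives p* = 53, q* = 104.
With the subsidy, sellers receive ps = pb + 15 for each unit, where pb is the price buyers pay.
Supply in terms of pb becomes qs = -373 + 9(pb + 15) = -238 + 9pb. Setting this equal to demand: 475 - 7pb = -238 + 9pb, so pb = 44.5625.
Sellers receive ps = 44.5625 + 15 = 59.5625; q' = 475 − 7·44.5625 = 163.0625.
Buyers' price falls by p* − pb = 53 − 44.5625 = 8.4375; sellers' price rises by ps − p* = 59.5625 − 53 = 6.5625.
So producers capture 6.5625/15 = 0.4375 of each unit of subsidy.

Producer share = 0.4375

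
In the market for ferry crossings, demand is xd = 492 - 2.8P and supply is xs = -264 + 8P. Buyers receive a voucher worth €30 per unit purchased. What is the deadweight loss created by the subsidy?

Pre-subsidy: 492 - 2.8P = -264 + 8P gives P* = 70, x* = 296.
With the rebate, buyers effectively pay Pb = Ps − 30, where Ps is the price sellers receive.
Demand in terms of Ps becomes xd = 492 − 2.8(Ps − 30) = 576 - 2.8Ps. Setting this equal to supply: 576 - 2.8Ps = -264 + 8Ps, so Ps = 700/9.
Buyers pay Pb = 700/9 − 30 = 430/9; x' = -264 + 8·(700/9) = 3224/9.
The subsidy expands output by 3224/9 − 296 = 560/9 past the efficient level; on those units the gap between marginal cost and willingness to pay runs from 0 up to 30.
DWL = ½ × 30 × 560/9 = 2800/3.

Deadweight loss = 2800/3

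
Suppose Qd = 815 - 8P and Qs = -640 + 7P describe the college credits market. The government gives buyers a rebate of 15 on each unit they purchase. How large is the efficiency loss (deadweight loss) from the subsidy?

Deadweight loss = 420

Pre-subsidy: 815 - 8P = -640 + 7P gives P* = 97, Q* = 39.
With the rebate, buyers effectively pay Pb = Ps − 15, where Ps is the price sellers receive.
Demand in terms of Ps becomes Qd = 815 − 8(Ps − 15) = 935 - 8Ps. Setting this equal to supply: 935 - 8Ps = -640 + 7Ps, so Ps = 105.
Buyers pay Pb = 105 − 15 = 90; Q' = -640 + 7·105 = 95.
The subsidy expands output by 95 − 39 = 56 past the efficient level; on those units the gap between marginal cost and willingness to pay runs from 0 up to 15.
DWL = ½ × 15 × 56 = 420.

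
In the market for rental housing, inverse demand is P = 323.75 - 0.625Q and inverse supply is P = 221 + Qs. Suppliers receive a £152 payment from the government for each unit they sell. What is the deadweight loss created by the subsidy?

Pre-subsidy: 323.75 - 0.625Q = 221 + Q gives Q* = 822/13 and P* = 3695/13.
With the subsidy, sellers receive Ps = Pb + 152 for each unit, where Pb is the price buyers pay.
On the curves, Pb = 323.75 - 0.625Q and Ps = 221 + Q; the wedge Ps − Pb = 152 gives 221 + Q − (323.75 - 0.625Q) = 152, so Q' = 2038/13.
Then Pb = 323.75 − 0.625·(2038/13) = 2935/13 and Ps = 221 + 1·(2038/13) = 4911/13.
The subsidy expands output by 2038/13 − 822/13 = 1216/13 past the efficient level; on those units the gap between marginal cost and willingness to pay runs from 0 up to 152.
DWL = ½ × 152 × 1216/13 = 92416/13.

Deadweight loss = 92416/13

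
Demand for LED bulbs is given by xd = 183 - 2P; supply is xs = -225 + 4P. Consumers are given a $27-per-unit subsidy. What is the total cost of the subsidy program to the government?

Pre-subsidy: 183 - 2P = -225 + 4P gives P* = 68, x* = 47.
With the rebate, buyers effectively pay Pb = Ps − 27, where Ps is the price sellers receive.
Demand in terms of Ps becomes xd = 183 − 2(Ps − 27) = 237 - 2Ps. Setting this equal to supply: 237 - 2Ps = -225 + 4Ps, so Ps = 77.
Buyers pay Pb = 77 − 27 = 50; x' = -225 + 4·77 = 83.
Government outlay = subsidy × quantity = 27 × 83 = 2241.

Government cost = $2241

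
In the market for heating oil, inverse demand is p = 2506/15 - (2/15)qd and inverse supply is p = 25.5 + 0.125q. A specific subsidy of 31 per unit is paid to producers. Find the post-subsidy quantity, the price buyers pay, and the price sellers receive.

Pre-subsidy: 2506/15 - (2/15)q = 25.5 + 0.125q gives q* = 548 and p* = 94.
With the subsidy, sellers receive ps = pb + 31 for each unit, where pb is the price buyers pay.
On the curves, pb = 2506/15 - (2/15)q and ps = 25.5 + 0.125q; the wedge ps − pb = 31 gives 25.5 + 0.125q − (2506/15 - (2/15)q) = 31, so q' = 668.
Then pb = 2506/15 − (2/15)·668 = 78 and ps = 25.5 + 0.125·668 = 109.

q' = 668; buyers pay 78; sellers receive 109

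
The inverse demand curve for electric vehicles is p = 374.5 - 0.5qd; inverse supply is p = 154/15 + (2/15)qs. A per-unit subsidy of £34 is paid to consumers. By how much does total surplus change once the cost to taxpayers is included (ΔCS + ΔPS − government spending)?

Net change in total surplus = -17340/19

Pre-subsidy: 374.5 - 0.5q = 154/15 + (2/15)q gives q* = 10927/19 and p* = 1652/19.
With the rebate, buyers effectively pay pb = ps − 34, where ps is the price sellers receive.
On the curves, pb = 374.5 - 0.5q and ps = 154/15 + (2/15)q; the wedge ps − pb = 34 gives 154/15 + (2/15)q − (374.5 - 0.5q) = 34, so q' = 11947/19.
Then pb = 374.5 − 0.5·(11947/19) = 1142/19 and ps = 154/15 + (2/15)·(11947/19) = 1788/19.
ΔCS = ½(10927/19 + 11947/19)(1652/19 − 1142/19) = 5832870/361; ΔPS = ½(10927/19 + 11947/19)(1788/19 − 1652/19) = 1555432/361.
Government spending = 34 × 11947/19 = 406198/19.
Net change = 5832870/361 + 1555432/361 − 406198/19 = -17340/19. The loss equals the DWL triangle ½·34·1020/19.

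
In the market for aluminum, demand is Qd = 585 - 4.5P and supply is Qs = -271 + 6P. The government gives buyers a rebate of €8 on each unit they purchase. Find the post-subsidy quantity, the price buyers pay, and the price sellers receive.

Pre-subsidy: 585 - 4.5P = -271 + 6P gives P* = 1712/21, Q* = 1527/7.
With the rebate, buyers effectively pay Pb = Ps − 8, where Ps is the price sellers receive.
Demand in terms of Ps becomes Qd = 585 − 4.5(Ps − 8) = 621 - 4.5Ps. Setting this equal to supply: 621 - 4.5Ps = -271 + 6Ps, so Ps = 1784/21.
Buyers pay Pb = 1784/21 − 8 = 1616/21; Q' = -271 + 6·(1784/21) = 1671/7.

Q' = 1671/7; buyers pay 1616/21; sellers receive 1784/21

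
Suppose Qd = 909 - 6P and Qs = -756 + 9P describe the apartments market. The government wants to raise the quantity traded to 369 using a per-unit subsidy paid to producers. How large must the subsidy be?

At Q = 369, invert demand for the buyer price: Pb = (909 − 369)/6 = 90; invert supply for the seller price: Ps = (369 − (-756))/9 = 125.
The subsidy must fill the gap: s = Ps − Pb = 125 − 90 = 35.

Required subsidy s = 35 per unit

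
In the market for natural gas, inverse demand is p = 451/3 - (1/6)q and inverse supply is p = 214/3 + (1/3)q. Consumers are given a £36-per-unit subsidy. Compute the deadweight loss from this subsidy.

Pre-subsidy: 451/3 - (1/6)q = 214/3 + (1/3)q gives q* = 158 and p* = 124.
With the rebate, buyers effectively pay pb = ps − 36, where ps is the price sellers receive.
On the curves, pb = 451/3 - (1/6)q and ps = 214/3 + (1/3)q; the wedge ps − pb = 36 gives 214/3 + (1/3)q − (451/3 - (1/6)q) = 36, so q' = 230.
Then pb = 451/3 − (1/6)·230 = 112 and ps = 214/3 + (1/3)·230 = 148.
The subsidy expands output by 230 − 158 = 72 past the efficient level; on those units the gap between marginal cost and willingness to pay runs from 0 up to 36.
DWL = ½ × 36 × 72 = 1296.

Deadweight loss = £1296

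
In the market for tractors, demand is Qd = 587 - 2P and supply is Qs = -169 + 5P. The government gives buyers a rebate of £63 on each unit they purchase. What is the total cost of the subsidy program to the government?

Pre-subsidy: 587 - 2P = -169 + 5P gives P* = 108, Q* = 371.
With the rebate, buyers effectively pay Pb = Ps − 63, where Ps is the price sellers receive.
Demand in terms of Ps becomes Qd = 587 − 2(Ps − 63) = 713 - 2Ps. Setting this equal to supply: 713 - 2Ps = -169 + 5Ps, so Ps = 126.
Buyers pay Pb = 126 − 63 = 63; Q' = -169 + 5·126 = 461.
Government outlay = subsidy × quantity = 63 × 461 = 29043.

Government cost = £29043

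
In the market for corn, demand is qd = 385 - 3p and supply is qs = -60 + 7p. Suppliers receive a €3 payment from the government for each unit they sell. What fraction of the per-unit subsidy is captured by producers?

Producer share = 0.3

Pre-subsidy: 385 - 3p = -60 + 7p gives p* = 44.5, q* = 251.5.
With the subsidy, sellers receive ps = pb + 3 for each unit, where pb is the price buyers pay.
Supply in terms of pb becomes qs = -60 + 7(pb + 3) = -39 + 7pb. Setting this equal to demand: 385 - 3pb = -39 + 7pb, so pb = 42.4.
Sellers receive ps = 42.4 + 3 = 45.4; q' = 385 − 3·42.4 = 257.8.
Buyers' price falls by p* − pb = 44.5 − 42.4 = 2.1; sellers' price rises by ps − p* = 45.4 − 44.5 = 0.9.
So producers capture 0.9/3 = 0.3 of each unit of subsidy.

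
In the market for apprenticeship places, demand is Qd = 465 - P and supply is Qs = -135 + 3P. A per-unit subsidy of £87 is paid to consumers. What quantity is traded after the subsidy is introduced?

Pre-subsidy: 465 - P = -135 + 3P gives P* = 150, Q* = 315.
With the rebate, buyers effectively pay Pb = Ps − 87, where Ps is the price sellers receive.
Demand in terms of Ps becomes Qd = 465 − 1(Ps − 87) = 552 - Ps. Setting this equal to supply: 552 - Ps = -135 + 3Ps, so Ps = 171.75.
Buyers pay Pb = 171.75 − 87 = 84.75; Q' = -135 + 3·171.75 = 380.25.

Q' = 380.25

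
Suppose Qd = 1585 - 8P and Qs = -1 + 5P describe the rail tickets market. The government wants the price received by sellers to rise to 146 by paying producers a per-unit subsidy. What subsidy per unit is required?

At a seller price of 146, quantity supplied is -1 + 5·146 = 729.
Buyers absorb 729 only when they pay Pb with 1585 − 8·Pb = 729, i.e. Pb = 107.
s = Ps − Pb = 146 − 107 = 39.

Required subsidy s = 39 per unit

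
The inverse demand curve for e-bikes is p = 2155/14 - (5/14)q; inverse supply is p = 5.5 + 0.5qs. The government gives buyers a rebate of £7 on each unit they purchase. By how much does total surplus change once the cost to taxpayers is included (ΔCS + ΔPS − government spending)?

Pre-subsidy: 2155/14 - (5/14)q = 5.5 + 0.5q gives q* = 1039/6 and p* = 1105/12.
With the rebate, buyers effectively pay pb = ps − 7, where ps is the price sellers receive.
On the curves, pb = 2155/14 - (5/14)q and ps = 5.5 + 0.5q; the wedge ps − pb = 7 gives 5.5 + 0.5q − (2155/14 - (5/14)q) = 7, so q' = 544/3.
Then pb = 2155/14 − (5/14)·(544/3) = 535/6 and ps = 5.5 + 0.5·(544/3) = 577/6.
ΔCS = ½(1039/6 + 544/3)(1105/12 − 535/6) = 24815/48; ΔPS = ½(1039/6 + 544/3)(577/6 − 1105/12) = 34741/48.
Government spending = 7 × 544/3 = 3808/3.
Net change = 24815/48 + 34741/48 − 3808/3 = -343/12. The loss equals the DWL triangle ½·7·49/6.

Net change in total surplus = -343/12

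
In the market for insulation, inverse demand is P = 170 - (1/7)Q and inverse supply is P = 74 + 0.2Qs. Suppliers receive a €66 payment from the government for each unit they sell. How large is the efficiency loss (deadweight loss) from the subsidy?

Pre-subsidy: 170 - (1/7)Q = 74 + 0.2Q gives Q* = 280 and P* = 130.
With the subsidy, sellers receive Ps = Pb + 66 for each unit, where Pb is the price buyers pay.
On the curves, Pb = 170 - (1/7)Q and Ps = 74 + 0.2Q; the wedge Ps − Pb = 66 gives 74 + 0.2Q − (170 - (1/7)Q) = 66, so Q' = 472.5.
Then Pb = 170 − (1/7)·472.5 = 102.5 and Ps = 74 + 0.2·472.5 = 168.5.
The subsidy expands output by 472.5 − 280 = 192.5 past the efficient level; on those units the gap between marginal cost and willingness to pay runs from 0 up to 66.
DWL = ½ × 66 × 192.5 = 6352.5.

Deadweight loss = €6352.5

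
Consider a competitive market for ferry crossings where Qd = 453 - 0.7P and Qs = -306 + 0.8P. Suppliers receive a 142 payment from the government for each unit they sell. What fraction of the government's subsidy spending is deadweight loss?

DWL / government spending = 994/5693

Pre-subsidy: 453 - 0.7P = -306 + 0.8P gives P* = 506, Q* = 98.8.
With the subsidy, sellers receive Ps = Pb + 142 for each unit, where Pb is the price buyers pay.
Supply in terms of Pb becomes Qs = -306 + 0.8(Pb + 142) = -192.4 + 0.8Pb. Setting this equal to demand: 453 - 0.7Pb = -192.4 + 0.8Pb, so Pb = 6454/15.
Sellers receive Ps = 6454/15 + 142 = 8584/15; Q' = 453 − 0.7·(6454/15) = 11386/75.
ΔCS = ½(98.8 + 11386/75)(506 − 6454/15) = 10676128/1125; ΔPS = ½(98.8 + 11386/75)(8584/15 − 506) = 9341612/1125.
Government spending = 142 × 11386/75 = 1616812/75.
DWL = ½ × 142 × (11386/75 − 98.8) = 282296/75; fraction = (282296/75) / (1616812/75) = 994/5693.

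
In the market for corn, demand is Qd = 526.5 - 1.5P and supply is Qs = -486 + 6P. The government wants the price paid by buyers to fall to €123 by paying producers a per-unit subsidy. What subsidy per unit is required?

At a buyer price of 123, quantity demanded is 526.5 − 1.5·123 = 342.
Sellers supply 342 only when they receive Ps with -486 + 6·Ps = 342, i.e. Ps = 138.
s = Ps − Pb = 138 − 123 = 15.

Required subsidy s = €15 per unit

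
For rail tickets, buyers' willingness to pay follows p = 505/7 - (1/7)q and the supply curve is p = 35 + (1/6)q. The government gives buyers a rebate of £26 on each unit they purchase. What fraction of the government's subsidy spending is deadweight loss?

Pre-subsidy: 505/7 - (1/7)q = 35 + (1/6)q gives q* = 120 and p* = 55.
With the rebate, buyers effectively pay pb = ps − 26, where ps is the price sellers receive.
On the curves, pb = 505/7 - (1/7)q and ps = 35 + (1/6)q; the wedge ps − pb = 26 gives 35 + (1/6)q − (505/7 - (1/7)q) = 26, so q' = 204.
Then pb = 505/7 − (1/7)·204 = 43 and ps = 35 + (1/6)·204 = 69.
ΔCS = ½(120 + 204)(55 − 43) = 1944; ΔPS = ½(120 + 204)(69 − 55) = 2268.
Government spending = 26 × 204 = 5304.
DWL = ½ × 26 × (204 − 120) = 1092; fraction = 1092 / 5304 = 7/34.

DWL / government spending = 7/34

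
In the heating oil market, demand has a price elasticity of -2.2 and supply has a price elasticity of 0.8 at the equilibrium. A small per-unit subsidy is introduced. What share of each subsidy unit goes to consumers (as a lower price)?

For a small subsidy around the equilibrium, the benefit split depends on the relative slopes, which at a point are proportional to the elasticities.
Buyer share = εs/(εs + |εd|) = 0.8/(0.8 + 2.2) = 4/15; seller share = |εd|/(εs + |εd|) = 11/15.

Consumer share = 4/15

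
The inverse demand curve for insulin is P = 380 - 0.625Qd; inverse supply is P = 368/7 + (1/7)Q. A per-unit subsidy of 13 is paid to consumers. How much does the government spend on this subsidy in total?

Government cost = 247832/43

Pre-subsidy: 380 - 0.625Q = 368/7 + (1/7)Q gives Q* = 18336/43 and P* = 4880/43.
With the rebate, buyers effectively pay Pb = Ps − 13, where Ps is the price sellers receive.
On the curves, Pb = 380 - 0.625Q and Ps = 368/7 + (1/7)Q; the wedge Ps − Pb = 13 gives 368/7 + (1/7)Q − (380 - 0.625Q) = 13, so Q' = 19064/43.
Then Pb = 380 − 0.625·(19064/43) = 4425/43 and Ps = 368/7 + (1/7)·(19064/43) = 4984/43.
Government outlay = subsidy × quantity = 13 × 19064/43 = 247832/43.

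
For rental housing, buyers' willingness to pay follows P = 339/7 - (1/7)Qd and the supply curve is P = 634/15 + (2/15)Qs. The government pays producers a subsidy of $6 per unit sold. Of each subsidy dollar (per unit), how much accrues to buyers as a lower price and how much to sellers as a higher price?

Buyers gain 90/29 per unit; sellers gain 84/29 per unit

Pre-subsidy: 339/7 - (1/7)Q = 634/15 + (2/15)Q gives Q* = 647/29 and P* = 1312/29.
With the subsidy, sellers receive Ps = Pb + 6 for each unit, where Pb is the price buyers pay.
On the curves, Pb = 339/7 - (1/7)Q and Ps = 634/15 + (2/15)Q; the wedge Ps − Pb = 6 gives 634/15 + (2/15)Q − (339/7 - (1/7)Q) = 6, so Q' = 1277/29.
Then Pb = 339/7 − (1/7)·(1277/29) = 1222/29 and Ps = 634/15 + (2/15)·(1277/29) = 1396/29.
Buyers' price falls by P* − Pb = 1312/29 − 1222/29 = 90/29; sellers' price rises by Ps − P* = 1396/29 − 1312/29 = 84/29.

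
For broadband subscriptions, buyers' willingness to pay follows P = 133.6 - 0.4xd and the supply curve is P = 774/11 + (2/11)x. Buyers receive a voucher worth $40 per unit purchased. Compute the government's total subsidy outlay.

Government cost = $7097.5

Pre-subsidy: 133.6 - 0.4x = 774/11 + (2/11)x gives x* = 108.6875 and P* = 90.125.
With the rebate, buyers effectively pay Pb = Ps − 40, where Ps is the price sellers receive.
On the curves, Pb = 133.6 - 0.4x and Ps = 774/11 + (2/11)x; the wedge Ps − Pb = 40 gives 774/11 + (2/11)x − (133.6 - 0.4x) = 40, so x' = 177.4375.
Then Pb = 133.6 − 0.4·177.4375 = 62.625 and Ps = 774/11 + (2/11)·177.4375 = 102.625.
Government outlay = subsidy × quantity = 40 × 177.4375 = 7097.5.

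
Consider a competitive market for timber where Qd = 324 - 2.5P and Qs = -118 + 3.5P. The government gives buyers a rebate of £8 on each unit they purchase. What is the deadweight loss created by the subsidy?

Pre-subsidy: 324 - 2.5P = -118 + 3.5P gives P* = 221/3, Q* = 839/6.
With the rebate, buyers effectively pay Pb = Ps − 8, where Ps is the price sellers receive.
Demand in terms of Ps becomes Qd = 324 − 2.5(Ps − 8) = 344 - 2.5Ps. Setting this equal to supply: 344 - 2.5Ps = -118 + 3.5Ps, so Ps = 77.
Buyers pay Pb = 77 − 8 = 69; Q' = -118 + 3.5·77 = 151.5.
The subsidy expands output by 151.5 − 839/6 = 35/3 past the efficient level; on those units the gap between marginal cost and willingness to pay runs from 0 up to 8.
DWL = ½ × 8 × 35/3 = 140/3.

Deadweight loss = 140/3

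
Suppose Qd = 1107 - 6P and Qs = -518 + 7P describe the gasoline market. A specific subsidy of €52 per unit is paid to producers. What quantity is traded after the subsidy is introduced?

Q' = 525

Pre-subsidy: 1107 - 6P = -518 + 7P gives P* = 125, Q* = 357.
With the subsidy, sellers receive Ps = Pb + 52 for each unit, where Pb is the price buyers pay.
Supply in terms of Pb becomes Qs = -518 + 7(Pb + 52) = -154 + 7Pb. Setting this equal to demand: 1107 - 6Pb = -154 + 7Pb, so Pb = 97.
Sellers receive Ps = 97 + 52 = 149; Q' = 1107 − 6·97 = 525.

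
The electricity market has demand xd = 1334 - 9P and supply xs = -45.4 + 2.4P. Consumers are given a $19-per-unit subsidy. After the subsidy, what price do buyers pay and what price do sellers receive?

Pre-subsidy: 1334 - 9P = -45.4 + 2.4P gives P* = 121, x* = 245.
With the rebate, buyers effectively pay Pb = Ps − 19, where Ps is the price sellers receive.
Demand in terms of Ps becomes xd = 1334 − 9(Ps − 19) = 1505 - 9Ps. Setting this equal to supply: 1505 - 9Ps = -45.4 + 2.4Ps, so Ps = 136.
Buyers pay Pb = 136 − 19 = 117; x' = -45.4 + 2.4·136 = 281.

Buyers pay $117; sellers receive $136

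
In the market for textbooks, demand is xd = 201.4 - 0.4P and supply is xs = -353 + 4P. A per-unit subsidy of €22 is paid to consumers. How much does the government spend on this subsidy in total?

Pre-subsidy: 201.4 - 0.4P = -353 + 4P gives P* = 126, x* = 151.
With the rebate, buyers effectively pay Pb = Ps − 22, where Ps is the price sellers receive.
Demand in terms of Ps becomes xd = 201.4 − 0.4(Ps − 22) = 210.2 - 0.4Ps. Setting this equal to supply: 210.2 - 0.4Ps = -353 + 4Ps, so Ps = 128.
Buyers pay Pb = 128 − 22 = 106; x' = -353 + 4·128 = 159.
Government outlay = subsidy × quantity = 22 × 159 = 3498.

Government cost = €3498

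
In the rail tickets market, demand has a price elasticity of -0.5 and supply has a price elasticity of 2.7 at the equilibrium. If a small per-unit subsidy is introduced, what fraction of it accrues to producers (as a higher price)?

Producer share = 0.15625

For a small subsidy around the equilibrium, the benefit split depends on the relative slopes, which at a point are proportional to the elasticities.
Buyer share = εs/(εs + |εd|) = 2.7/(2.7 + 0.5) = 0.84375; seller share = |εd|/(εs + |εd|) = 0.15625.
So producers capture 0.15625 of the subsidy.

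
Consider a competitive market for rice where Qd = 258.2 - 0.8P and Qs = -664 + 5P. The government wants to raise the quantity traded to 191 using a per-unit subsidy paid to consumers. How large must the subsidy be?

At Q = 191, invert demand for the buyer price: Pb = (258.2 − 191)/0.8 = 84; invert supply for the seller price: Ps = (191 − (-664))/5 = 171.
The subsidy must fill the gap: s = Ps − Pb = 171 − 84 = 87.

Required subsidy s = 87 per unit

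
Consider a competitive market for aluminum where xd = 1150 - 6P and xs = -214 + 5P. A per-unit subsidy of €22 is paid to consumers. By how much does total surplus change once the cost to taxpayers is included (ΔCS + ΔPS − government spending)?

Net change in total surplus = -€660

Pre-subsidy: 1150 - 6P = -214 + 5P gives P* = 124, x* = 406.
With the rebate, buyers effectively pay Pb = Ps − 22, where Ps is the price sellers receive.
Demand in terms of Ps becomes xd = 1150 − 6(Ps − 22) = 1282 - 6Ps. Setting this equal to supply: 1282 - 6Ps = -214 + 5Ps, so Ps = 136.
Buyers pay Pb = 136 − 22 = 114; x' = -214 + 5·136 = 466.
ΔCS = ½(406 + 466)(124 − 114) = 4360; ΔPS = ½(406 + 466)(136 − 124) = 5232.
Government spending = 22 × 466 = 10252.
Net change = 4360 + 5232 − 10252 = -660. The loss equals the DWL triangle ½·22·60.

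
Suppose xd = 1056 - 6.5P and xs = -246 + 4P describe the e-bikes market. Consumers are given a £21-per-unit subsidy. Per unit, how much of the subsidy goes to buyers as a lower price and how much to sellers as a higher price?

Buyers gain £8 per unit; sellers gain £13 per unit

Pre-subsidy: 1056 - 6.5P = -246 + 4P gives P* = 124, x* = 250.
With the rebate, buyers effectively pay Pb = Ps − 21, where Ps is the price sellers receive.
Demand in terms of Ps becomes xd = 1056 − 6.5(Ps − 21) = 1192.5 - 6.5Ps. Setting this equal to supply: 1192.5 - 6.5Ps = -246 + 4Ps, so Ps = 137.
Buyers pay Pb = 137 − 21 = 116; x' = -246 + 4·137 = 302.
Buyers' price falls by P* − Pb = 124 − 116 = 8; sellers' price rises by Ps − P* = 137 − 124 = 13.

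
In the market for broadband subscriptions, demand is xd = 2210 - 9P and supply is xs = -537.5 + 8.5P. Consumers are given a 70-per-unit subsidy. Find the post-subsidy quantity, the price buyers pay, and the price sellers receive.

x' = 1103; buyers pay 123; sellers receive 193

Pre-subsidy: 2210 - 9P = -537.5 + 8.5P gives P* = 157, x* = 797.
With the rebate, buyers effectively pay Pb = Ps − 70, where Ps is the price sellers receive.
Demand in terms of Ps becomes xd = 2210 − 9(Ps − 70) = 2840 - 9Ps. Setting this equal to supply: 2840 - 9Ps = -537.5 + 8.5Ps, so Ps = 193.
Buyers pay Pb = 193 − 70 = 123; x' = -537.5 + 8.5·193 = 1103.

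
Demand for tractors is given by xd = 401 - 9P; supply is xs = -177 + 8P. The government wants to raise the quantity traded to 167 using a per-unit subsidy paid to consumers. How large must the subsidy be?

At x = 167, invert demand for the buyer price: Pb = (401 − 167)/9 = 26; invert supply for the seller price: Ps = (167 − (-177))/8 = 43.
The subsidy must fill the gap: s = Ps − Pb = 43 − 26 = 17.

Required subsidy s = 17 per unit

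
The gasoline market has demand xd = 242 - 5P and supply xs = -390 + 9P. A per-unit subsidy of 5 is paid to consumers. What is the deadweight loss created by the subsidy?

Deadweight loss = 1125/28

Pre-subsidy: 242 - 5P = -390 + 9P gives P* = 316/7, x* = 114/7.
With the rebate, buyers effectively pay Pb = Ps − 5, where Ps is the price sellers receive.
Demand in terms of Ps becomes xd = 242 − 5(Ps − 5) = 267 - 5Ps. Setting this equal to supply: 267 - 5Ps = -390 + 9Ps, so Ps = 657/14.
Buyers pay Pb = 657/14 − 5 = 587/14; x' = -390 + 9·(657/14) = 453/14.
The subsidy expands output by 453/14 − 114/7 = 225/14 past the efficient level; on those units the gap between marginal cost and willingness to pay runs from 0 up to 5.
DWL = ½ × 5 × 225/14 = 1125/28.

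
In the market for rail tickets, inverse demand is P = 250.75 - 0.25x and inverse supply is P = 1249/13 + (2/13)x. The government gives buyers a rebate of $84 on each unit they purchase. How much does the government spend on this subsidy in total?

Government cost = $49644

Pre-subsidy: 250.75 - 0.25x = 1249/13 + (2/13)x gives x* = 383 and P* = 155.
With the rebate, buyers effectively pay Pb = Ps − 84, where Ps is the price sellers receive.
On the curves, Pb = 250.75 - 0.25x and Ps = 1249/13 + (2/13)x; the wedge Ps − Pb = 84 gives 1249/13 + (2/13)x − (250.75 - 0.25x) = 84, so x' = 591.
Then Pb = 250.75 − 0.25·591 = 103 and Ps = 1249/13 + (2/13)·591 = 187.
Government outlay = subsidy × quantity = 84 × 591 = 49644.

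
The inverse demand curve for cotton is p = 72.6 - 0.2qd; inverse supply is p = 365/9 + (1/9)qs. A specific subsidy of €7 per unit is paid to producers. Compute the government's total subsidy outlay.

Government cost = €878.5

Pre-subsidy: 72.6 - 0.2q = 365/9 + (1/9)q gives q* = 103 and p* = 52.
With the subsidy, sellers receive ps = pb + 7 for each unit, where pb is the price buyers pay.
On the curves, pb = 72.6 - 0.2q and ps = 365/9 + (1/9)q; the wedge ps − pb = 7 gives 365/9 + (1/9)q − (72.6 - 0.2q) = 7, so q' = 125.5.
Then pb = 72.6 − 0.2·125.5 = 47.5 and ps = 365/9 + (1/9)·125.5 = 54.5.
Government outlay = subsidy × quantity = 7 × 125.5 = 878.5.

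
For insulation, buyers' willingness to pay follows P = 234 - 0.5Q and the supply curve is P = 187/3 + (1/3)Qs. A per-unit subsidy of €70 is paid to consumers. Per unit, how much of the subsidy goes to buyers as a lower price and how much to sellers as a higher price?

Buyers gain €42 per unit; sellers gain €28 per unit

Pre-subsidy: 234 - 0.5Q = 187/3 + (1/3)Q gives Q* = 206 and P* = 131.
With the rebate, buyers effectively pay Pb = Ps − 70, where Ps is the price sellers receive.
On the curves, Pb = 234 - 0.5Q and Ps = 187/3 + (1/3)Q; the wedge Ps − Pb = 70 gives 187/3 + (1/3)Q − (234 - 0.5Q) = 70, so Q' = 290.
Then Pb = 234 − 0.5·290 = 89 and Ps = 187/3 + (1/3)·290 = 159.
Buyers' price falls by P* − Pb = 131 − 89 = 42; sellers' price rises by Ps − P* = 159 − 131 = 28.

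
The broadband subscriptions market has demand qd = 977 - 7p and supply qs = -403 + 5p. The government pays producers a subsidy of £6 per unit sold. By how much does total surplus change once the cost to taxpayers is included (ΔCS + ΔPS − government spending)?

Pre-subsidy: 977 - 7p = -403 + 5p gives p* = 115, q* = 172.
With the subsidy, sellers receive ps = pb + 6 for each unit, where pb is the price buyers pay.
Supply in terms of pb becomes qs = -403 + 5(pb + 6) = -373 + 5pb. Setting this equal to demand: 977 - 7pb = -373 + 5pb, so pb = 112.5.
Sellers receive ps = 112.5 + 6 = 118.5; q' = 977 − 7·112.5 = 189.5.
ΔCS = ½(172 + 189.5)(115 − 112.5) = 451.875; ΔPS = ½(172 + 189.5)(118.5 − 115) = 632.625.
Government spending = 6 × 189.5 = 1137.
Net change = 451.875 + 632.625 − 1137 = -52.5. The loss equals the DWL triangle ½·6·17.5.

Net change in total surplus = -£52.5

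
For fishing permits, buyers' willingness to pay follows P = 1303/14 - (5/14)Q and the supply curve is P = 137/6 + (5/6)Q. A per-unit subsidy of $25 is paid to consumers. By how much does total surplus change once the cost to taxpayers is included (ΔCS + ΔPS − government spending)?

Pre-subsidy: 1303/14 - (5/14)Q = 137/6 + (5/6)Q gives Q* = 59 and P* = 72.
With the rebate, buyers effectively pay Pb = Ps − 25, where Ps is the price sellers receive.
On the curves, Pb = 1303/14 - (5/14)Q and Ps = 137/6 + (5/6)Q; the wedge Ps − Pb = 25 gives 137/6 + (5/6)Q − (1303/14 - (5/14)Q) = 25, so Q' = 80.
Then Pb = 1303/14 − (5/14)·80 = 64.5 and Ps = 137/6 + (5/6)·80 = 89.5.
ΔCS = ½(59 + 80)(72 − 64.5) = 521.25; ΔPS = ½(59 + 80)(89.5 − 72) = 1216.25.
Government spending = 25 × 80 = 2000.
Net change = 521.25 + 1216.25 − 2000 = -262.5. The loss equals the DWL triangle ½·25·21.

Net change in total surplus = -$262.5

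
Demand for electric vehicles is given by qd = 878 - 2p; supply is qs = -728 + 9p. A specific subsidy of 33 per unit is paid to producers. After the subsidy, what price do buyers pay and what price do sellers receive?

Buyers pay 119; sellers receive 152

Pre-subsidy: 878 - 2p = -728 + 9p gives p* = 146, q* = 586.
With the subsidy, sellers receive ps = pb + 33 for each unit, where pb is the price buyers pay.
Supply in terms of pb becomes qs = -728 + 9(pb + 33) = -431 + 9pb. Setting this equal to demand: 878 - 2pb = -431 + 9pb, so pb = 119.
Sellers receive ps = 119 + 33 = 152; q' = 878 − 2·119 = 640.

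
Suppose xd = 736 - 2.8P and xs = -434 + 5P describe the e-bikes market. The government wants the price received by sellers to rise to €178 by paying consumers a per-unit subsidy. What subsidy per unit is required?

At a seller price of 178, quantity supplied is -434 + 5·178 = 456.
Buyers absorb 456 only when they pay Pb with 736 − 2.8·Pb = 456, i.e. Pb = 100.
s = Ps − Pb = 178 − 100 = 78.

Required subsidy s = €78 per unit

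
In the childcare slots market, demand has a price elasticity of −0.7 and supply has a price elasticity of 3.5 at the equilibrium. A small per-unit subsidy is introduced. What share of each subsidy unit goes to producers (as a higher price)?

Producer share = 1/6

For a small subsidy around the equilibrium, the benefit split depends on the relative slopes, which at a point are proportional to the elasticities.
Buyer share = εs/(εs + |εd|) = 3.5/(3.5 + 0.7) = 5/6; seller share = |εd|/(εs + |εd|) = 1/6.
So producers capture 1/6 of the subsidy.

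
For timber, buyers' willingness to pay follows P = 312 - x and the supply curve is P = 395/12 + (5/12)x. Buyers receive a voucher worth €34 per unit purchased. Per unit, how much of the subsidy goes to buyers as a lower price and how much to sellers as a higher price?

Buyers gain €24 per unit; sellers gain €10 per unit

Pre-subsidy: 312 - x = 395/12 + (5/12)x gives x* = 197 and P* = 115.
With the rebate, buyers effectively pay Pb = Ps − 34, where Ps is the price sellers receive.
On the curves, Pb = 312 - x and Ps = 395/12 + (5/12)x; the wedge Ps − Pb = 34 gives 395/12 + (5/12)x − (312 - x) = 34, so x' = 221.
Then Pb = 312 − 1·221 = 91 and Ps = 395/12 + (5/12)·221 = 125.
Buyers' price falls by P* − Pb = 115 − 91 = 24; sellers' price rises by Ps − P* = 125 − 115 = 10.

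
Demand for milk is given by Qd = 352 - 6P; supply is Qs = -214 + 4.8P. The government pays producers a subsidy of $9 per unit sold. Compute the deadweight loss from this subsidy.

Pre-subsidy: 352 - 6P = -214 + 4.8P gives P* = 1415/27, Q* = 338/9.
With the subsidy, sellers receive Ps = Pb + 9 for each unit, where Pb is the price buyers pay.
Supply in terms of Pb becomes Qs = -214 + 4.8(Pb + 9) = -170.8 + 4.8Pb. Setting this equal to demand: 352 - 6Pb = -170.8 + 4.8Pb, so Pb = 1307/27.
Sellers receive Ps = 1307/27 + 9 = 1550/27; Q' = 352 − 6·(1307/27) = 554/9.
The subsidy expands output by 554/9 − 338/9 = 24 past the efficient level; on those units the gap between marginal cost and willingness to pay runs from 0 up to 9.
DWL = ½ × 9 × 24 = 108.

Deadweight loss = $108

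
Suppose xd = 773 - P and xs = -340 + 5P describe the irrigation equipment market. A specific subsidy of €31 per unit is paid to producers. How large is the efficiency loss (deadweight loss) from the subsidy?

Pre-subsidy: 773 - P = -340 + 5P gives P* = 185.5, x* = 587.5.
With the subsidy, sellers receive Ps = Pb + 31 for each unit, where Pb is the price buyers pay.
Supply in terms of Pb becomes xs = -340 + 5(Pb + 31) = -185 + 5Pb. Setting this equal to demand: 773 - Pb = -185 + 5Pb, so Pb = 479/3.
Sellers receive Ps = 479/3 + 31 = 572/3; x' = 773 − 1·(479/3) = 1840/3.
The subsidy expands output by 1840/3 − 587.5 = 155/6 past the efficient level; on those units the gap between marginal cost and willingness to pay runs from 0 up to 31.
DWL = ½ × 31 × 155/6 = 4805/12.

Deadweight loss = 4805/12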